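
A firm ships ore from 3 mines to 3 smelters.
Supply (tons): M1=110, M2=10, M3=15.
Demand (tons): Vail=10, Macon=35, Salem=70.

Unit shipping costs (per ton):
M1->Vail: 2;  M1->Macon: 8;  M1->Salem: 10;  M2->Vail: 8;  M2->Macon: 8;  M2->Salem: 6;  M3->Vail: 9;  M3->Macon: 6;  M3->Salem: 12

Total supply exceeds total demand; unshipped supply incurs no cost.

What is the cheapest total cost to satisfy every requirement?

An optimal shipping plan:
  M1–Vail: 10 × 2 = 20
  M1–Macon: 20 × 8 = 160
  M1–Salem: 60 × 10 = 600
  M2–Salem: 10 × 6 = 60
  M3–Macon: 15 × 6 = 90
Total = 20 + 160 + 600 + 60 + 90 = 930.

930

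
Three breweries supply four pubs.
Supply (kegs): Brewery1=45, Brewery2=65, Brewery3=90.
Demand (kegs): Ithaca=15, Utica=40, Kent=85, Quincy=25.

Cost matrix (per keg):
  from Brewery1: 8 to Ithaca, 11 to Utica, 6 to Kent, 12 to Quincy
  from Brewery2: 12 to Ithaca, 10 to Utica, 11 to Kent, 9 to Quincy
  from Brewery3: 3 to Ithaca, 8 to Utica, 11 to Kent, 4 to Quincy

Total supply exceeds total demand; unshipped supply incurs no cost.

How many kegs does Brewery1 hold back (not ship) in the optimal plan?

0

Minimum-cost shipments:
  Brewery1->Kent: 45 kegs
  Brewery2->Kent: 30 kegs
  Brewery3->Ithaca: 15 kegs
  Brewery3->Utica: 40 kegs
  Brewery3->Kent: 10 kegs
  Brewery3->Quincy: 25 kegs
Total cost = 1175.
Brewery1 ships 45 of its 45, leaving 0.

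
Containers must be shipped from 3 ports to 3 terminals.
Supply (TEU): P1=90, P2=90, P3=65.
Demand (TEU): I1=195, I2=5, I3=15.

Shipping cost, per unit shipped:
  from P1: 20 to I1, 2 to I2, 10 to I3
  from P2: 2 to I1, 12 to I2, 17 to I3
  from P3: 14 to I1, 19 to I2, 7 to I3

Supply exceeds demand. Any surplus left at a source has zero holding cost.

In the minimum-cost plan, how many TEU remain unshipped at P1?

An optimal plan:
  P1–I1: 40 × 20 = 800
  P1–I2: 5 × 2 = 10
  P1–I3: 15 × 10 = 150
  P2–I1: 90 × 2 = 180
  P3–I1: 65 × 14 = 910
Total cost = 2050.
P1 ships 60 of its 90, leaving 30.

30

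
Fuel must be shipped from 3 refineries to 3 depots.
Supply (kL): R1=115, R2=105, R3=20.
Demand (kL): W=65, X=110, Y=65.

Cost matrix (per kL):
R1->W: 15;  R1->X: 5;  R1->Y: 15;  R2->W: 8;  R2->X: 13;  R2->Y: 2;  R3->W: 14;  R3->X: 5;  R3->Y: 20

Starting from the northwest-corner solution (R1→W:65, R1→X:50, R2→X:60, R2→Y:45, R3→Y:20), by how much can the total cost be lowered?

Current plan cost = 65·15 + 50·5 + 60·13 + 45·2 + 20·20 = 2495.
Optimal plan:
  R1 to W: 5 × 15 = 75
  R1 to X: 110 × 5 = 550
  R2 to W: 40 × 8 = 320
  R2 to Y: 65 × 2 = 130
  R3 to W: 20 × 14 = 280
Optimal cost = 1355.
Saving = 2495 − 1355 = 1140.

1140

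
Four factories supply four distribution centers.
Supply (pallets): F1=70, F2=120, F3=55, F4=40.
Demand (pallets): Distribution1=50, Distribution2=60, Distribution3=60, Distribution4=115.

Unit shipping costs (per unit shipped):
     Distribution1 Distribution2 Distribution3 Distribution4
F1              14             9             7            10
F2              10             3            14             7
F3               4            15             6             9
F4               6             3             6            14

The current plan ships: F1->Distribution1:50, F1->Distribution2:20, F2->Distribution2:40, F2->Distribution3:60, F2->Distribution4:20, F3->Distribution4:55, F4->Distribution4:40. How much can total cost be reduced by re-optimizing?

1390

Current plan cost = 50·14 + 20·9 + 40·3 + 60·14 + 20·7 + 55·9 + 40·14 = 3035.
Optimal plan:
  F1–Distribution3: 55 × 7 = 385
  F1–Distribution4: 15 × 10 = 150
  F2–Distribution2: 20 × 3 = 60
  F2–Distribution4: 100 × 7 = 700
  F3–Distribution1: 50 × 4 = 200
  F3–Distribution3: 5 × 6 = 30
  F4–Distribution2: 40 × 3 = 120
Optimal cost = 1645.
Saving = 3035 − 1645 = 1390.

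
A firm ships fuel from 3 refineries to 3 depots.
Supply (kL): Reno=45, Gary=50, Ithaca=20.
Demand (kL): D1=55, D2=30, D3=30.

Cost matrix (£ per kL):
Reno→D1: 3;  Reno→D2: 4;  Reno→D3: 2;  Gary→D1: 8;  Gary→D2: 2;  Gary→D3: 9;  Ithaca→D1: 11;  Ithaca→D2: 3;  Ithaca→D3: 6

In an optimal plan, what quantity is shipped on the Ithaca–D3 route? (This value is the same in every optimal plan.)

Solving gives:
  Reno→D1: 35 × £3 = £105
  Reno→D3: 10 × £2 = £20
  Gary→D1: 20 × £8 = £160
  Gary→D2: 30 × £2 = £60
  Ithaca→D3: 20 × £6 = £120
Total cost = £465.
So Ithaca→D3 carries 20 kL.

20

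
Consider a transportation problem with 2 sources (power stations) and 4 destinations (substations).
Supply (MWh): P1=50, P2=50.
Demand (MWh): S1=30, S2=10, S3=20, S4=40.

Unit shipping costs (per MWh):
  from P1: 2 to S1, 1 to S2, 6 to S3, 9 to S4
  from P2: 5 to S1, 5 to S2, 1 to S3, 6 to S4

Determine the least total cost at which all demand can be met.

360

A cheapest plan:
  P1–S1: 30 × 2 = 60
  P1–S2: 10 × 1 = 10
  P1–S4: 10 × 9 = 90
  P2–S3: 20 × 1 = 20
  P2–S4: 30 × 6 = 180
Total = 60 + 10 + 90 + 20 + 180 = 360.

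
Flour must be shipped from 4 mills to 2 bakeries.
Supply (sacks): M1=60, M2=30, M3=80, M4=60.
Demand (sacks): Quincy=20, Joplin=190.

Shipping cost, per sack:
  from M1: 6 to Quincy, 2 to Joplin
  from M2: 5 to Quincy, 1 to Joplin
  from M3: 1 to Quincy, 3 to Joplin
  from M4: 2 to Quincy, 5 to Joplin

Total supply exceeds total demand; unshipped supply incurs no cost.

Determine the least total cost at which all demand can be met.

An optimal shipping plan:
  M1–Joplin: 60 × 2 = 120
  M2–Joplin: 30 × 1 = 30
  M3–Joplin: 80 × 3 = 240
  M4–Quincy: 20 × 2 = 40
  M4–Joplin: 20 × 5 = 100
Total = 120 + 30 + 240 + 40 + 100 = 530.
(Supply check: M1 ships 60; M2 ships 30; M3 ships 80; M4 ships 40.)

530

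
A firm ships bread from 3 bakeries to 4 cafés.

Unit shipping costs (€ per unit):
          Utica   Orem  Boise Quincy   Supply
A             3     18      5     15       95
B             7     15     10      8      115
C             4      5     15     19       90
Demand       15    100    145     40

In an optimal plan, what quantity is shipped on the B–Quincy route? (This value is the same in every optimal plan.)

Solving gives:
  A–Boise: 95 × €5 = €475
  B–Utica: 15 × €7 = €105
  B–Orem: 10 × €15 = €150
  B–Boise: 50 × €10 = €500
  B–Quincy: 40 × €8 = €320
  C–Orem: 90 × €5 = €450
Total cost = €2000.
So B→Quincy carries 40 trays.

40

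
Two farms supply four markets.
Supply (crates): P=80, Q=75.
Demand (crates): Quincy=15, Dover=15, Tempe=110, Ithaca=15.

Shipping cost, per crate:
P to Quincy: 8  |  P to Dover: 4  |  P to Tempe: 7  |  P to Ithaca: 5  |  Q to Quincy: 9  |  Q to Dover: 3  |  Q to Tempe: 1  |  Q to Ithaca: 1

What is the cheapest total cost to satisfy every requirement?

An optimal shipping plan:
  P to Quincy: 15 × 8 = 120
  P to Dover: 15 × 4 = 60
  P to Tempe: 35 × 7 = 245
  P to Ithaca: 15 × 5 = 75
  Q to Tempe: 75 × 1 = 75
Total = 120 + 60 + 245 + 75 + 75 = 575.
(Supply check: P ships 80; Q ships 75.)

575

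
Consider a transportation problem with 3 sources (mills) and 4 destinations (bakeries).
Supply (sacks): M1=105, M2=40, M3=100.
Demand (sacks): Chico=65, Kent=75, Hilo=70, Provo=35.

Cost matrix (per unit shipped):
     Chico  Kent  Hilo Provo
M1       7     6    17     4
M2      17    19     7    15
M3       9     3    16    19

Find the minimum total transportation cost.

An optimal shipping plan:
  M1–Chico: 65 sacks
  M1–Hilo: 5 sacks
  M1–Provo: 35 sacks
  M2–Hilo: 40 sacks
  M3–Kent: 75 sacks
  M3–Hilo: 25 sacks
Total cost = 1585.

1585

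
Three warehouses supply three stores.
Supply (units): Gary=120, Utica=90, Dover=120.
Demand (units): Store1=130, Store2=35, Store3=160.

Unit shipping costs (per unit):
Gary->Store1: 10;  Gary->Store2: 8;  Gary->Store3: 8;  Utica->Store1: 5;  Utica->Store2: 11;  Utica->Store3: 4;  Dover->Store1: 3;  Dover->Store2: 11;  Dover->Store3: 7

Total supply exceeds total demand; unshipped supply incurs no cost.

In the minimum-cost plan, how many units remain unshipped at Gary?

5

Minimum-cost shipments:
  Gary–Store2: 35 units
  Gary–Store3: 80 units
  Utica–Store1: 10 units
  Utica–Store3: 80 units
  Dover–Store1: 120 units
Total cost = 1650.
Gary ships 115 of its 120, leaving 5.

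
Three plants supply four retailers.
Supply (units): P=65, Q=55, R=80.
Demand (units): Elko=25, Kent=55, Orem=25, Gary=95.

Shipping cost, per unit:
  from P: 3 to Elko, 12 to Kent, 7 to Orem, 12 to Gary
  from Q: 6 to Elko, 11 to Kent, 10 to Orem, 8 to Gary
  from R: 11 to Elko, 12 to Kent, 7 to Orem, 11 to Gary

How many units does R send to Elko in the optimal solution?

Solving gives:
  P–Elko: 25 units
  P–Kent: 40 units
  Q–Gary: 55 units
  R–Kent: 15 units
  R–Orem: 25 units
  R–Gary: 40 units
Total cost = 1790.
The route R→Elko is not used.

0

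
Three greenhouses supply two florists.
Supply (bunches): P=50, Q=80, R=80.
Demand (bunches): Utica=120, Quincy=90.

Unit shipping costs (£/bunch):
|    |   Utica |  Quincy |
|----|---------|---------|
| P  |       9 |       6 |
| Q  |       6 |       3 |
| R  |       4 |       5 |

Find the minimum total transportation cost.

980

A cheapest plan:
  P to Utica: 40 bunches
  P to Quincy: 10 bunches
  Q to Quincy: 80 bunches
  R to Utica: 80 bunches
Total cost = £980.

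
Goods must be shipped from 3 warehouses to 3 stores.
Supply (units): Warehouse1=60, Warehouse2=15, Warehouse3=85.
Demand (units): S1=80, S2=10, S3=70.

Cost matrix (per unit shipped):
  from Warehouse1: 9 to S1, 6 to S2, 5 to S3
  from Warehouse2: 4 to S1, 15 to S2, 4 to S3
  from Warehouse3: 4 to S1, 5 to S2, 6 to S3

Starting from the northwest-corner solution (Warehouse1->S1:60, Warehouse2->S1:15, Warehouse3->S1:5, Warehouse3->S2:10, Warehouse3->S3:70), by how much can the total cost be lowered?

380

Current plan cost = 60·9 + 15·4 + 5·4 + 10·5 + 70·6 = 1090.
Optimal plan:
  Warehouse1->S3: 60 × 5 = 300
  Warehouse2->S1: 5 × 4 = 20
  Warehouse2->S3: 10 × 4 = 40
  Warehouse3->S1: 75 × 4 = 300
  Warehouse3->S2: 10 × 5 = 50
Optimal cost = 710.
Saving = 1090 − 710 = 380.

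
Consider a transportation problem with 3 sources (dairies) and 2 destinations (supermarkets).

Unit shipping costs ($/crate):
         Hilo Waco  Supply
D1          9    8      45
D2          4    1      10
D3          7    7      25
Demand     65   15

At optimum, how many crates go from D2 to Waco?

10

The minimum-cost plan:
  D1–Hilo: 40 crates
  D1–Waco: 5 crates
  D2–Waco: 10 crates
  D3–Hilo: 25 crates
Total cost = $585.
So D2→Waco carries 10 crates.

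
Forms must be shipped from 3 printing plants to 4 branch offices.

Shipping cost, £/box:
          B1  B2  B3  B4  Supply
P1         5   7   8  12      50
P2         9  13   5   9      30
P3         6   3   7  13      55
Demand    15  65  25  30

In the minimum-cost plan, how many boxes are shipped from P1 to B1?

Optimal shipments:
  P1 to B1: 15 × £5 = £75
  P1 to B2: 10 × £7 = £70
  P1 to B4: 25 × £12 = £300
  P2 to B3: 25 × £5 = £125
  P2 to B4: 5 × £9 = £45
  P3 to B2: 55 × £3 = £165
Total cost = £780.
So P1→B1 carries 15 boxes.

15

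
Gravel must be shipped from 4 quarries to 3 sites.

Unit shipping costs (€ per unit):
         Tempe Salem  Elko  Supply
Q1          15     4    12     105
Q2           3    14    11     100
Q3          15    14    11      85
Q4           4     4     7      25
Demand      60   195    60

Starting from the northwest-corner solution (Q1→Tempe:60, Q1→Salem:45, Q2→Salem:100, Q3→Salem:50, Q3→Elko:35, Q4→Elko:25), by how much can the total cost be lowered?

Current plan cost = 60·15 + 45·4 + 100·14 + 50·14 + 35·11 + 25·7 = €3740.
Optimal plan:
  Q1 to Salem: 105 truckloads
  Q2 to Tempe: 60 truckloads
  Q2 to Elko: 40 truckloads
  Q3 to Salem: 65 truckloads
  Q3 to Elko: 20 truckloads
  Q4 to Salem: 25 truckloads
Optimal cost = €2270.
Saving = 3740 − 2270 = €1470.

1470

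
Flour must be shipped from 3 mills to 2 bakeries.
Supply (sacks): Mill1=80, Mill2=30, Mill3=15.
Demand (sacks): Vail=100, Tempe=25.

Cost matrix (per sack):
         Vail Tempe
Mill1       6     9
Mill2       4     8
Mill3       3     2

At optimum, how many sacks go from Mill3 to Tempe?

Solving gives:
  Mill1→Vail: 70 × 6 = 420
  Mill1→Tempe: 10 × 9 = 90
  Mill2→Vail: 30 × 4 = 120
  Mill3→Tempe: 15 × 2 = 30
Total cost = 660.
So Mill3→Tempe carries 15 sacks.

15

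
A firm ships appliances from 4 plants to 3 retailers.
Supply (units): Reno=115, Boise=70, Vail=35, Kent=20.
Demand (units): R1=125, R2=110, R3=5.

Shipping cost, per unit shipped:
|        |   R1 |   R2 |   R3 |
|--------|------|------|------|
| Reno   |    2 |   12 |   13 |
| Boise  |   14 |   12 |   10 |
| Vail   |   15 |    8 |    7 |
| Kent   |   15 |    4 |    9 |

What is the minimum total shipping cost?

1440

One minimum-cost allocation:
  Reno–R1: 115 × 2 = 230
  Boise–R1: 10 × 14 = 140
  Boise–R2: 55 × 12 = 660
  Boise–R3: 5 × 10 = 50
  Vail–R2: 35 × 8 = 280
  Kent–R2: 20 × 4 = 80
Total = 230 + 140 + 660 + 50 + 280 + 80 = 1440.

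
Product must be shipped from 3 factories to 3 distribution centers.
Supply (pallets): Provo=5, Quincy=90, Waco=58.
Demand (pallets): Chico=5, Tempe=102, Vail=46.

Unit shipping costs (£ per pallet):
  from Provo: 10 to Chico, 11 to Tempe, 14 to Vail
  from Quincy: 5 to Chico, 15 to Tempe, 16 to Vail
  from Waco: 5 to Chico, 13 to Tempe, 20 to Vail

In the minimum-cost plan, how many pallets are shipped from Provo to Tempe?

The minimum-cost plan:
  Provo to Tempe: 5 × £11 = £55
  Quincy to Chico: 5 × £5 = £25
  Quincy to Tempe: 39 × £15 = £585
  Quincy to Vail: 46 × £16 = £736
  Waco to Tempe: 58 × £13 = £754
Total cost = £2155.
So Provo→Tempe carries 5 pallets.

5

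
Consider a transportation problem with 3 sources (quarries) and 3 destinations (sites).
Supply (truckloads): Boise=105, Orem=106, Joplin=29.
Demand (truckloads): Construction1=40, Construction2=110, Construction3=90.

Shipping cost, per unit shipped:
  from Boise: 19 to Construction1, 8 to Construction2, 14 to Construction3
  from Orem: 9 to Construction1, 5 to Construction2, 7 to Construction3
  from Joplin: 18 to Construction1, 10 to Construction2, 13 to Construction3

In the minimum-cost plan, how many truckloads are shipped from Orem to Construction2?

The minimum-cost plan:
  Boise->Construction2: 105 × 8 = 840
  Orem->Construction1: 40 × 9 = 360
  Orem->Construction3: 66 × 7 = 462
  Joplin->Construction2: 5 × 10 = 50
  Joplin->Construction3: 24 × 13 = 312
Total cost = 2024.
The route Orem→Construction2 is not used.

0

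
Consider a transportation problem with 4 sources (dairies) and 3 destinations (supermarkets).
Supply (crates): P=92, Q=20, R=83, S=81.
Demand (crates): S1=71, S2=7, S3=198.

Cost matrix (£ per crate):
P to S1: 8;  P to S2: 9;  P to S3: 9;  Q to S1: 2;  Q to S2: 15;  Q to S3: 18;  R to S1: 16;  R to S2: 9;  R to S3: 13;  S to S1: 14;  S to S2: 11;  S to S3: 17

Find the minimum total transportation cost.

3129

A cheapest plan:
  P to S3: 92 crates
  Q to S1: 20 crates
  R to S3: 83 crates
  S to S1: 51 crates
  S to S2: 7 crates
  S to S3: 23 crates
Total cost = £3129.
(Supply check: P ships 92; Q ships 20; R ships 83; S ships 81.)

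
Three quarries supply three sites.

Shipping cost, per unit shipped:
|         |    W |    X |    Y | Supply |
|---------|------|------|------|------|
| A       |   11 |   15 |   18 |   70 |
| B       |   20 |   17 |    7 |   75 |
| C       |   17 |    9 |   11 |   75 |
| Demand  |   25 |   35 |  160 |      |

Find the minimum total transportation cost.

2330

One minimum-cost allocation:
  A to W: 25 truckloads
  A to X: 35 truckloads
  A to Y: 10 truckloads
  B to Y: 75 truckloads
  C to Y: 75 truckloads
Total cost = 2330.
(Supply check: A ships 70; B ships 75; C ships 75.)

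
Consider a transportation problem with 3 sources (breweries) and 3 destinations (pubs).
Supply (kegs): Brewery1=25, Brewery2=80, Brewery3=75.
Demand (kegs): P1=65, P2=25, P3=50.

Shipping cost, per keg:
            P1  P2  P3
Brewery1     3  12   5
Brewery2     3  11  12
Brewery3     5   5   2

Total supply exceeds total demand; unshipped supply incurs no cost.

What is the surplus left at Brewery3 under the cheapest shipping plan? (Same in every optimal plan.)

Minimum-cost shipments:
  Brewery2–P1: 65 × 3 = 195
  Brewery3–P2: 25 × 5 = 125
  Brewery3–P3: 50 × 2 = 100
Total cost = 420.
Brewery3 ships 75 of its 75, leaving 0.

0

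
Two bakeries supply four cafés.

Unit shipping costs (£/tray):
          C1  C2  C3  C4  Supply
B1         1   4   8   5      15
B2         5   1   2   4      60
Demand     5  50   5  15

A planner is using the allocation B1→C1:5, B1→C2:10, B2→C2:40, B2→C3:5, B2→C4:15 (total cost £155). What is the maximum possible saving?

Current plan cost = 5·1 + 10·4 + 40·1 + 5·2 + 15·4 = £155.
Optimal plan:
  B1->C1: 5 × £1 = £5
  B1->C4: 10 × £5 = £50
  B2->C2: 50 × £1 = £50
  B2->C3: 5 × £2 = £10
  B2->C4: 5 × £4 = £20
Optimal cost = £135.
Saving = 155 − 135 = £20.

20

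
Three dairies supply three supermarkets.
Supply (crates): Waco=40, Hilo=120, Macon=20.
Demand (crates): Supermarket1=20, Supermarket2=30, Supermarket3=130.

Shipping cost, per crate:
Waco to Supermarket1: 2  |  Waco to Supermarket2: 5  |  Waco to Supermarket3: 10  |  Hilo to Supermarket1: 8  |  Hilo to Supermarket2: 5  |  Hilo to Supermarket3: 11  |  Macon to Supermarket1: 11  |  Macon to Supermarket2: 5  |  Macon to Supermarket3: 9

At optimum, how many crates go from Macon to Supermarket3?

Optimal shipments:
  Waco→Supermarket1: 20 × 2 = 40
  Waco→Supermarket3: 20 × 10 = 200
  Hilo→Supermarket2: 30 × 5 = 150
  Hilo→Supermarket3: 90 × 11 = 990
  Macon→Supermarket3: 20 × 9 = 180
Total cost = 1560.
So Macon→Supermarket3 carries 20 crates.

20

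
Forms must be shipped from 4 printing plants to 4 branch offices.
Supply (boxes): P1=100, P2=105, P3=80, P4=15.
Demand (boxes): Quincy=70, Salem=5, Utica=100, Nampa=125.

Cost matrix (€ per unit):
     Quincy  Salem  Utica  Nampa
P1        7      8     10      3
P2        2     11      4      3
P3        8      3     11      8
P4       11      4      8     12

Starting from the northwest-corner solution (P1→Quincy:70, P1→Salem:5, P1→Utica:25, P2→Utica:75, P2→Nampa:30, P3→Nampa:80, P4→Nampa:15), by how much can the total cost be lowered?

575

Current plan cost = 70·7 + 5·8 + 25·10 + 75·4 + 30·3 + 80·8 + 15·12 = €1990.
Optimal plan:
  P1–Nampa: 100 × €3 = €300
  P2–Quincy: 20 × €2 = €40
  P2–Utica: 85 × €4 = €340
  P3–Quincy: 50 × €8 = €400
  P3–Salem: 5 × €3 = €15
  P3–Nampa: 25 × €8 = €200
  P4–Utica: 15 × €8 = €120
Optimal cost = €1415.
Saving = 1990 − 1415 = €575.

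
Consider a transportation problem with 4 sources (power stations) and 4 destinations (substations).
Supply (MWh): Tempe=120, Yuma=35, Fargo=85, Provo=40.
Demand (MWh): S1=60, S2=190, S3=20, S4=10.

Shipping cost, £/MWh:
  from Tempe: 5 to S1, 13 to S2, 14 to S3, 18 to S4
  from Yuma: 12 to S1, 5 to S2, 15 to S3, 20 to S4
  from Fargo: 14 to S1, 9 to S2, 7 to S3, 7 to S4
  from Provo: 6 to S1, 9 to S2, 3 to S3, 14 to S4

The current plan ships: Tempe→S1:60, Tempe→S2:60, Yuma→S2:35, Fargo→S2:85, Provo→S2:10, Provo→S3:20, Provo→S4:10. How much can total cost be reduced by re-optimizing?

70

Current plan cost = 60·5 + 60·13 + 35·5 + 85·9 + 10·9 + 20·3 + 10·14 = £2310.
Optimal plan:
  Tempe->S1: 60 × £5 = £300
  Tempe->S2: 60 × £13 = £780
  Yuma->S2: 35 × £5 = £175
  Fargo->S2: 75 × £9 = £675
  Fargo->S4: 10 × £7 = £70
  Provo->S2: 20 × £9 = £180
  Provo->S3: 20 × £3 = £60
Optimal cost = £2240.
Saving = 2310 − 2240 = £70.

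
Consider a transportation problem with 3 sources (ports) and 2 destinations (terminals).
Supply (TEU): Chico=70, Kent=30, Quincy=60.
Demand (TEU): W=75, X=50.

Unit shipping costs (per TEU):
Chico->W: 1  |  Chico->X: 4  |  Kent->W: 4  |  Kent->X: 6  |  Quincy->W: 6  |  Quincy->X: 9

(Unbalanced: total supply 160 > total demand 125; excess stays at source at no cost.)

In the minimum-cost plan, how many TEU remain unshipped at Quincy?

Minimum-cost shipments:
  Chico→W: 50 TEU
  Chico→X: 20 TEU
  Kent→X: 30 TEU
  Quincy→W: 25 TEU
Total cost = 460.
Quincy ships 25 of its 60, leaving 35.

35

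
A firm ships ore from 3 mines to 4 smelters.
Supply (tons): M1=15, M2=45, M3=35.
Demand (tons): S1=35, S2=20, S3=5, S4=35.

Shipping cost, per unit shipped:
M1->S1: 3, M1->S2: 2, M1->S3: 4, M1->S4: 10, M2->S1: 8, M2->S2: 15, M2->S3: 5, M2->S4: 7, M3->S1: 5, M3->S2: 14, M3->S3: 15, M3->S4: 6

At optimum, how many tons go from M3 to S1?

35

The minimum-cost plan:
  M1 to S2: 15 × 2 = 30
  M2 to S2: 5 × 15 = 75
  M2 to S3: 5 × 5 = 25
  M2 to S4: 35 × 7 = 245
  M3 to S1: 35 × 5 = 175
Total cost = 550.
So M3→S1 carries 35 tons.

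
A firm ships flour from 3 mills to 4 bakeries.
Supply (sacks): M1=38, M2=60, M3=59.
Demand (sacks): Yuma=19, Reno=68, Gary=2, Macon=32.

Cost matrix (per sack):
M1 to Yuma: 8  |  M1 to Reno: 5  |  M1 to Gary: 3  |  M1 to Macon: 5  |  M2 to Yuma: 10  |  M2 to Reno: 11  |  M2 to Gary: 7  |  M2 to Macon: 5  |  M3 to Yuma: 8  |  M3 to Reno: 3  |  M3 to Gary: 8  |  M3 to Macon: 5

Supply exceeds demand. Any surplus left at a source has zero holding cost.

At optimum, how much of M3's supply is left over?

An optimal plan:
  M1→Yuma: 19 × 8 = 152
  M1→Reno: 9 × 5 = 45
  M1→Gary: 2 × 3 = 6
  M1→Macon: 8 × 5 = 40
  M2→Macon: 24 × 5 = 120
  M3→Reno: 59 × 3 = 177
Total cost = 540.
M3 ships 59 of its 59, leaving 0.

0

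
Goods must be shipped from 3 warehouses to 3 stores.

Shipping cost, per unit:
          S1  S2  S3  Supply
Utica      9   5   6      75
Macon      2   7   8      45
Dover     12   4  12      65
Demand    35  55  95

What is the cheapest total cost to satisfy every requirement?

Optimal allocation:
  Utica–S3: 75 × 6 = 450
  Macon–S1: 35 × 2 = 70
  Macon–S3: 10 × 8 = 80
  Dover–S2: 55 × 4 = 220
  Dover–S3: 10 × 12 = 120
Total = 450 + 70 + 80 + 220 + 120 = 940.
(Supply check: Utica ships 75; Macon ships 45; Dover ships 65.)

940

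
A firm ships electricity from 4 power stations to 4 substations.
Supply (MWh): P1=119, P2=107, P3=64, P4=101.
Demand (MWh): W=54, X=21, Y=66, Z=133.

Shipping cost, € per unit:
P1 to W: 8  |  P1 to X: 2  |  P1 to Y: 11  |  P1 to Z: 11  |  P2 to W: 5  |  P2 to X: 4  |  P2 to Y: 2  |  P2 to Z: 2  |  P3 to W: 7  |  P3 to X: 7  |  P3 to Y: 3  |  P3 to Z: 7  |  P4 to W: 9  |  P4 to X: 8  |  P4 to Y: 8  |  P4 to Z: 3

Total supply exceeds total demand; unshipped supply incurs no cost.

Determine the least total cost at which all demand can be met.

856

An optimal shipping plan:
  P1→X: 21 MWh
  P2→W: 54 MWh
  P2→Y: 2 MWh
  P2→Z: 51 MWh
  P3→Y: 64 MWh
  P4→Z: 82 MWh
Total cost = €856.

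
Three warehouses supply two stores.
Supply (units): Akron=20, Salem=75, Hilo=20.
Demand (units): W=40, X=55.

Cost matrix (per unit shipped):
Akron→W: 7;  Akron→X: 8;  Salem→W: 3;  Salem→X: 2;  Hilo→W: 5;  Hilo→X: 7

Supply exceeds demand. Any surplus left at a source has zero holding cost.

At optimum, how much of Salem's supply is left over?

An optimal plan:
  Salem→W: 20 × 3 = 60
  Salem→X: 55 × 2 = 110
  Hilo→W: 20 × 5 = 100
Total cost = 270.
Salem ships 75 of its 75, leaving 0.

0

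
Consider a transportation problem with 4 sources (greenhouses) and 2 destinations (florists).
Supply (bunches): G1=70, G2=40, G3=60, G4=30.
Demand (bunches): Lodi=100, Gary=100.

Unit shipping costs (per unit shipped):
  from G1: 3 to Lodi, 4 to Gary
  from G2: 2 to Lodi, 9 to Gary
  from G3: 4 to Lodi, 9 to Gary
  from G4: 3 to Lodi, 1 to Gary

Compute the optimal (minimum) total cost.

630

One minimum-cost allocation:
  G1→Gary: 70 × 4 = 280
  G2→Lodi: 40 × 2 = 80
  G3→Lodi: 60 × 4 = 240
  G4→Gary: 30 × 1 = 30
Total = 280 + 80 + 240 + 30 = 630.
(Supply check: G1 ships 70; G2 ships 40; G3 ships 60; G4 ships 30.)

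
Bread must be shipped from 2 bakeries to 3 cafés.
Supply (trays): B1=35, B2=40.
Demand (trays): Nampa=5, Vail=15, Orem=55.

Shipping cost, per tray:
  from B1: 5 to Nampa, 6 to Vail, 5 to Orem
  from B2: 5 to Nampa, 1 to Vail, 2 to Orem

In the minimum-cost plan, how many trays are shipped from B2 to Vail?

The minimum-cost plan:
  B1 to Nampa: 5 trays
  B1 to Orem: 30 trays
  B2 to Vail: 15 trays
  B2 to Orem: 25 trays
Total cost = 240.
So B2→Vail carries 15 trays.

15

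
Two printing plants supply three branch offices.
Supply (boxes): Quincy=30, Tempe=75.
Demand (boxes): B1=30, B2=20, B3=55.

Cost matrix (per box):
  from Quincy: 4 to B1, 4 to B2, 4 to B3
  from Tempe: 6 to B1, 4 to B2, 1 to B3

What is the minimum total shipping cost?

255

An optimal shipping plan:
  Quincy–B1: 30 × 4 = 120
  Tempe–B2: 20 × 4 = 80
  Tempe–B3: 55 × 1 = 55
Total = 120 + 80 + 55 = 255.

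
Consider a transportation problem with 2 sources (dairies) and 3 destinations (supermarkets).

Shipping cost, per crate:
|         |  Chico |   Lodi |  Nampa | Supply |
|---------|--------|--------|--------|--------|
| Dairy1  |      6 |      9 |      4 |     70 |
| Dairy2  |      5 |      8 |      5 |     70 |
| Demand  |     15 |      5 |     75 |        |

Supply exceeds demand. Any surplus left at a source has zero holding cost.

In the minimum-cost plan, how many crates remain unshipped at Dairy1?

Minimum-cost shipments:
  Dairy1->Nampa: 70 × 4 = 280
  Dairy2->Chico: 15 × 5 = 75
  Dairy2->Lodi: 5 × 8 = 40
  Dairy2->Nampa: 5 × 5 = 25
Total cost = 420.
Dairy1 ships 70 of its 70, leaving 0.

0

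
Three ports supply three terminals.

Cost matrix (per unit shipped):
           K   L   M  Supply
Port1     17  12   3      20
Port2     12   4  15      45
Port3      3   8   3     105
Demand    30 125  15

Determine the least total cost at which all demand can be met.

975

A cheapest plan:
  Port1 to L: 5 × 12 = 60
  Port1 to M: 15 × 3 = 45
  Port2 to L: 45 × 4 = 180
  Port3 to K: 30 × 3 = 90
  Port3 to L: 75 × 8 = 600
Total = 60 + 45 + 180 + 90 + 600 = 975.
(Supply check: Port1 ships 20; Port2 ships 45; Port3 ships 105.)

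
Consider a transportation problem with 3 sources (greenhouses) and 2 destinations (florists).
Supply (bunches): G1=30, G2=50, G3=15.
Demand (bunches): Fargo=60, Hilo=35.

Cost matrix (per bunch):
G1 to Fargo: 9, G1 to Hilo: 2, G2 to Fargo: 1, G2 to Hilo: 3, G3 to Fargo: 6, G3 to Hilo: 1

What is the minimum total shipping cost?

One minimum-cost allocation:
  G1 to Hilo: 30 × 2 = 60
  G2 to Fargo: 50 × 1 = 50
  G3 to Fargo: 10 × 6 = 60
  G3 to Hilo: 5 × 1 = 5
Total = 60 + 50 + 60 + 5 = 175.

175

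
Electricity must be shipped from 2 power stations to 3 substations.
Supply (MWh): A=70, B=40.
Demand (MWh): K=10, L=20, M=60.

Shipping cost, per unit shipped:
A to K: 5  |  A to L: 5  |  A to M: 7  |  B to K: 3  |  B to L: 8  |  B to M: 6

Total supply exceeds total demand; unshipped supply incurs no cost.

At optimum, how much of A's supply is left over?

20

Minimum-cost shipments:
  A to L: 20 × 5 = 100
  A to M: 30 × 7 = 210
  B to K: 10 × 3 = 30
  B to M: 30 × 6 = 180
Total cost = 520.
A ships 50 of its 70, leaving 20.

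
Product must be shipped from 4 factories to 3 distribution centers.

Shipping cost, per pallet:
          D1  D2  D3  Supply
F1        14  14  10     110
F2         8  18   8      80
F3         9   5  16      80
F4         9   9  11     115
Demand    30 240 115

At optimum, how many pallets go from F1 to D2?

Optimal shipments:
  F1 to D2: 45 pallets
  F1 to D3: 65 pallets
  F2 to D1: 30 pallets
  F2 to D3: 50 pallets
  F3 to D2: 80 pallets
  F4 to D2: 115 pallets
Total cost = 3355.
So F1→D2 carries 45 pallets.

45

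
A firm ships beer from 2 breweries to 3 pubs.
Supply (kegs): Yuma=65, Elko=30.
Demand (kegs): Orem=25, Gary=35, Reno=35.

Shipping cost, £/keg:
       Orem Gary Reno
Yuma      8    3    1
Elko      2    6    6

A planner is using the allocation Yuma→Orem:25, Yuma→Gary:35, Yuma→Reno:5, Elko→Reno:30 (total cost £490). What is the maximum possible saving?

285

Current plan cost = 25·8 + 35·3 + 5·1 + 30·6 = £490.
Optimal plan:
  Yuma to Gary: 30 kegs
  Yuma to Reno: 35 kegs
  Elko to Orem: 25 kegs
  Elko to Gary: 5 kegs
Optimal cost = £205.
Saving = 490 − 205 = £285.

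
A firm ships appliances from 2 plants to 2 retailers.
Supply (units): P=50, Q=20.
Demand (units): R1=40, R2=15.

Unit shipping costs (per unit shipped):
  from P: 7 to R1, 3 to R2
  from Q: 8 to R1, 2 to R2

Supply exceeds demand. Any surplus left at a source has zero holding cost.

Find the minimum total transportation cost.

One minimum-cost allocation:
  P->R1: 40 × 7 = 280
  Q->R2: 15 × 2 = 30
Total = 280 + 30 = 310.

310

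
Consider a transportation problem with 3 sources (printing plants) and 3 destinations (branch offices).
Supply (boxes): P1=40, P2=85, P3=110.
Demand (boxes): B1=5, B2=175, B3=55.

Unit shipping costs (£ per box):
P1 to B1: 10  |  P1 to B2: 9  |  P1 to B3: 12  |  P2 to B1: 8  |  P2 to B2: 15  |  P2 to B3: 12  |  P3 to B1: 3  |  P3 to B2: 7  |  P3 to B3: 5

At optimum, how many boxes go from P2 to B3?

55

Optimal shipments:
  P1->B2: 40 × £9 = £360
  P2->B1: 5 × £8 = £40
  P2->B2: 25 × £15 = £375
  P2->B3: 55 × £12 = £660
  P3->B2: 110 × £7 = £770
Total cost = £2205.
So P2→B3 carries 55 boxes.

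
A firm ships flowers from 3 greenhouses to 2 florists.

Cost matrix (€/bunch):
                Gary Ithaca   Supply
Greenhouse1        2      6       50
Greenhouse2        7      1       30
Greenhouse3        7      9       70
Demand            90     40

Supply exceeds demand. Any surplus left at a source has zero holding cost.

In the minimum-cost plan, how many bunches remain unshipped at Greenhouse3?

An optimal plan:
  Greenhouse1->Gary: 50 × €2 = €100
  Greenhouse2->Ithaca: 30 × €1 = €30
  Greenhouse3->Gary: 40 × €7 = €280
  Greenhouse3->Ithaca: 10 × €9 = €90
Total cost = €500.
Greenhouse3 ships 50 of its 70, leaving 20.

20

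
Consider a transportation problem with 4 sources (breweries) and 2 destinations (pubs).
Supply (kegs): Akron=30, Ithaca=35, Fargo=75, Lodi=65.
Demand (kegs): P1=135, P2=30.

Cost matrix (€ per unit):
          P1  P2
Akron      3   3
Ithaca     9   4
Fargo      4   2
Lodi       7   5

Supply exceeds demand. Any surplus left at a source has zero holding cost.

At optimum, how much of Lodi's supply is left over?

Minimum-cost shipments:
  Akron→P1: 30 × €3 = €90
  Ithaca→P2: 30 × €4 = €120
  Fargo→P1: 75 × €4 = €300
  Lodi→P1: 30 × €7 = €210
Total cost = €720.
Lodi ships 30 of its 65, leaving 35.

35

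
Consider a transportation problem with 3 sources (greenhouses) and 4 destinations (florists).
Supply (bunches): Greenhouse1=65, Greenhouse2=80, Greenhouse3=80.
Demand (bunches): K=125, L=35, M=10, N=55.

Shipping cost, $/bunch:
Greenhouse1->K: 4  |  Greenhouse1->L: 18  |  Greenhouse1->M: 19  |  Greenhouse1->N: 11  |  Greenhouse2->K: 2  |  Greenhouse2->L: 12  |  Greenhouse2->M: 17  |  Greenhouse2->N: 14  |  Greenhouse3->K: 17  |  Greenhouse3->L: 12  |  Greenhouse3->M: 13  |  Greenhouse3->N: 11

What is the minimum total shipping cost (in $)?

1495

Optimal allocation:
  Greenhouse1–K: 45 × $4 = $180
  Greenhouse1–N: 20 × $11 = $220
  Greenhouse2–K: 80 × $2 = $160
  Greenhouse3–L: 35 × $12 = $420
  Greenhouse3–M: 10 × $13 = $130
  Greenhouse3–N: 35 × $11 = $385
Total = 180 + 220 + 160 + 420 + 130 + 385 = $1495.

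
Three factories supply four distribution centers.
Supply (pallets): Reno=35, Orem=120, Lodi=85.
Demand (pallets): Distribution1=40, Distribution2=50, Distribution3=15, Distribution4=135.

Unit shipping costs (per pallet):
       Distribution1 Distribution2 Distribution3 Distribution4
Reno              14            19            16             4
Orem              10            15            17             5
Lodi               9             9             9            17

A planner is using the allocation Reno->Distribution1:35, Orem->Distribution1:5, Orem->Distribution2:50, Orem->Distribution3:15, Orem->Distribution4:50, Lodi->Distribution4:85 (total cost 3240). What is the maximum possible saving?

Current plan cost = 35·14 + 5·10 + 50·15 + 15·17 + 50·5 + 85·17 = 3240.
Optimal plan:
  Reno–Distribution4: 35 × 4 = 140
  Orem–Distribution1: 20 × 10 = 200
  Orem–Distribution4: 100 × 5 = 500
  Lodi–Distribution1: 20 × 9 = 180
  Lodi–Distribution2: 50 × 9 = 450
  Lodi–Distribution3: 15 × 9 = 135
Optimal cost = 1605.
Saving = 3240 − 1605 = 1635.

1635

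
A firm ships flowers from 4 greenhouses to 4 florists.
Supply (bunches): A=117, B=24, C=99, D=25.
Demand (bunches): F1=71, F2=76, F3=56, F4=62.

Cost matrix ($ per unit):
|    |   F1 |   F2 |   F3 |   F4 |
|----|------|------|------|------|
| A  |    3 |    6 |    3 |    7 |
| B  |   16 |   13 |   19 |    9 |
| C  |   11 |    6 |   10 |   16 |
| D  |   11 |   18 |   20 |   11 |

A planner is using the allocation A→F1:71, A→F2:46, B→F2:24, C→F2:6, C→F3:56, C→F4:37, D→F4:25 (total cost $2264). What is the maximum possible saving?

Current plan cost = 71·3 + 46·6 + 24·13 + 6·6 + 56·10 + 37·16 + 25·11 = $2264.
Optimal plan:
  A→F1: 71 × $3 = $213
  A→F3: 33 × $3 = $99
  A→F4: 13 × $7 = $91
  B→F4: 24 × $9 = $216
  C→F2: 76 × $6 = $456
  C→F3: 23 × $10 = $230
  D→F4: 25 × $11 = $275
Optimal cost = $1580.
Saving = 2264 − 1580 = $684.

684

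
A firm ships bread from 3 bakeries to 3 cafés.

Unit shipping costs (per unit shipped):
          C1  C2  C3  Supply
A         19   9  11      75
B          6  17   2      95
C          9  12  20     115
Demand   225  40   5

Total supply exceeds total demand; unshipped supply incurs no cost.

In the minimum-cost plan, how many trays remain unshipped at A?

An optimal plan:
  A→C1: 15 trays
  A→C2: 40 trays
  A→C3: 5 trays
  B→C1: 95 trays
  C→C1: 115 trays
Total cost = 2305.
A ships 60 of its 75, leaving 15.

15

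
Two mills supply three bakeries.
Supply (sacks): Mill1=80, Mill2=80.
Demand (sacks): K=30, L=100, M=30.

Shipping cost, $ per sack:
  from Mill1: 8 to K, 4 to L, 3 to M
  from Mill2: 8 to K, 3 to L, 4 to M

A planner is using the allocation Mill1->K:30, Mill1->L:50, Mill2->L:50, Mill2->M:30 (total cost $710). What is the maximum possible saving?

60

Current plan cost = 30·8 + 50·4 + 50·3 + 30·4 = $710.
Optimal plan:
  Mill1–K: 30 sacks
  Mill1–L: 20 sacks
  Mill1–M: 30 sacks
  Mill2–L: 80 sacks
Optimal cost = $650.
Saving = 710 − 650 = $60.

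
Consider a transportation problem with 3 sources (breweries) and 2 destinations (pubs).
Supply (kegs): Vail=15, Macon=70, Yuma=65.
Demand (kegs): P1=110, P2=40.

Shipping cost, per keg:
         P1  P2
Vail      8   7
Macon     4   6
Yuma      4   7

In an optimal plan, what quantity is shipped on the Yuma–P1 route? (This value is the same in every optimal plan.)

65

Optimal shipments:
  Vail→P2: 15 kegs
  Macon→P1: 45 kegs
  Macon→P2: 25 kegs
  Yuma→P1: 65 kegs
Total cost = 695.
So Yuma→P1 carries 65 kegs.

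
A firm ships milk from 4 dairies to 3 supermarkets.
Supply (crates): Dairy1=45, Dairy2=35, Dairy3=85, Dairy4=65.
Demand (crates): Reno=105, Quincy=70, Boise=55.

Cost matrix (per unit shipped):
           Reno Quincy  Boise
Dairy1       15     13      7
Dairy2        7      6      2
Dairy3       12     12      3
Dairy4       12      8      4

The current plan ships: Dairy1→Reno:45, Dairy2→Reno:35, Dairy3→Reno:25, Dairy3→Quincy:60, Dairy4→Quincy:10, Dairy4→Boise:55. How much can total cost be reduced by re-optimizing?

Current plan cost = 45·15 + 35·7 + 25·12 + 60·12 + 10·8 + 55·4 = 2240.
Optimal plan:
  Dairy1 to Reno: 40 crates
  Dairy1 to Quincy: 5 crates
  Dairy2 to Reno: 35 crates
  Dairy3 to Reno: 30 crates
  Dairy3 to Boise: 55 crates
  Dairy4 to Quincy: 65 crates
Optimal cost = 1955.
Saving = 2240 − 1955 = 285.

285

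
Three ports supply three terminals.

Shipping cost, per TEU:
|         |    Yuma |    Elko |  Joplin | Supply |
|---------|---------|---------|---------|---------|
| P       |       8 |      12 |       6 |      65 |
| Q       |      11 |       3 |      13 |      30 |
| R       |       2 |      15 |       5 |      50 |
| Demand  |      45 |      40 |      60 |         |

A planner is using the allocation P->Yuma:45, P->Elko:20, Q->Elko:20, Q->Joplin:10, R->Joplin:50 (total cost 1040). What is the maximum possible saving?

385

Current plan cost = 45·8 + 20·12 + 20·3 + 10·13 + 50·5 = 1040.
Optimal plan:
  P->Elko: 10 TEU
  P->Joplin: 55 TEU
  Q->Elko: 30 TEU
  R->Yuma: 45 TEU
  R->Joplin: 5 TEU
Optimal cost = 655.
Saving = 1040 − 655 = 385.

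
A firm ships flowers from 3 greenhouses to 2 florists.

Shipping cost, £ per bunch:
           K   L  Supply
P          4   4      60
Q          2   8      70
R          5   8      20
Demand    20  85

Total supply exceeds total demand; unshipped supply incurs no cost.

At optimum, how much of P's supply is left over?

0

Minimum-cost shipments:
  P->L: 60 × £4 = £240
  Q->K: 20 × £2 = £40
  Q->L: 5 × £8 = £40
  R->L: 20 × £8 = £160
Total cost = £480.
P ships 60 of its 60, leaving 0.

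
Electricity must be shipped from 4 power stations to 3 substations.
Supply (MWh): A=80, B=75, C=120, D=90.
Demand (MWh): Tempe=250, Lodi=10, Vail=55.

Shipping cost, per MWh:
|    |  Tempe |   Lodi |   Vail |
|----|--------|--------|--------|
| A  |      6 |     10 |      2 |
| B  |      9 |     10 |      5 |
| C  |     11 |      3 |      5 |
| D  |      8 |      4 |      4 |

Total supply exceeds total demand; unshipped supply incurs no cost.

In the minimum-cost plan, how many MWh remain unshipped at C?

50

Minimum-cost shipments:
  A→Tempe: 80 × 6 = 480
  B→Tempe: 75 × 9 = 675
  C→Tempe: 5 × 11 = 55
  C→Lodi: 10 × 3 = 30
  C→Vail: 55 × 5 = 275
  D→Tempe: 90 × 8 = 720
Total cost = 2235.
C ships 70 of its 120, leaving 50.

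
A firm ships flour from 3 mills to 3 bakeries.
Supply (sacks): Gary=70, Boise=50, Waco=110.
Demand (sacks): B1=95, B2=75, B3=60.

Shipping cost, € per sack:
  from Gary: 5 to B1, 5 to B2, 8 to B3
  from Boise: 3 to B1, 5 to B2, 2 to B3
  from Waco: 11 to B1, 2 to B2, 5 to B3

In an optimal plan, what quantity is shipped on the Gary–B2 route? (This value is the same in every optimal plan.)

0

The minimum-cost plan:
  Gary->B1: 70 × €5 = €350
  Boise->B1: 25 × €3 = €75
  Boise->B3: 25 × €2 = €50
  Waco->B2: 75 × €2 = €150
  Waco->B3: 35 × €5 = €175
Total cost = €800.
The route Gary→B2 is not used.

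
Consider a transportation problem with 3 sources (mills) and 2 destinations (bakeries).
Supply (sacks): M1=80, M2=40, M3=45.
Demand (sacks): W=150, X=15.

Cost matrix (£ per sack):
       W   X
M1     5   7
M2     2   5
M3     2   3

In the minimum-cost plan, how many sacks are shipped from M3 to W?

Solving gives:
  M1->W: 80 × £5 = £400
  M2->W: 40 × £2 = £80
  M3->W: 30 × £2 = £60
  M3->X: 15 × £3 = £45
Total cost = £585.
So M3→W carries 30 sacks.

30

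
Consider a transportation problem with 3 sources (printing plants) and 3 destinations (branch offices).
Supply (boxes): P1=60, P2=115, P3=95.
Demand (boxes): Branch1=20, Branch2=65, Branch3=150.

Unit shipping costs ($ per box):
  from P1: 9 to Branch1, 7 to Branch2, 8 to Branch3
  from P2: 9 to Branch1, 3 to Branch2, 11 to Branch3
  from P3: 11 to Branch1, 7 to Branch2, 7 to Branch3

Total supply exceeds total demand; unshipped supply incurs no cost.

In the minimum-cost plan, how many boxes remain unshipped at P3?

0

An optimal plan:
  P1->Branch3: 55 × $8 = $440
  P2->Branch1: 20 × $9 = $180
  P2->Branch2: 65 × $3 = $195
  P3->Branch3: 95 × $7 = $665
Total cost = $1480.
P3 ships 95 of its 95, leaving 0.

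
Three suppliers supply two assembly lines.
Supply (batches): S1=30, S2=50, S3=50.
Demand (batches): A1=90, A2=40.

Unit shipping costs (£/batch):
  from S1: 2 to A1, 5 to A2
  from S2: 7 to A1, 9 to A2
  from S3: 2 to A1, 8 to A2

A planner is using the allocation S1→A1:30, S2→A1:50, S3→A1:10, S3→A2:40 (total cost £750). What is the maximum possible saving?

160

Current plan cost = 30·2 + 50·7 + 10·2 + 40·8 = £750.
Optimal plan:
  S1–A1: 30 batches
  S2–A1: 10 batches
  S2–A2: 40 batches
  S3–A1: 50 batches
Optimal cost = £590.
Saving = 750 − 590 = £160.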